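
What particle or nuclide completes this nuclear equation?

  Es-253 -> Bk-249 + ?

Conserve mass number: 253 = 249 + A, so A = 4.
Conserve atomic number: 99 = 97 + Z, so Z = 2.
A = 4 and Z = 2 is He-4 — an alpha particle.

alpha particle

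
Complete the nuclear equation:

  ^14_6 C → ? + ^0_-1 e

N-14

Conserve mass number: 14 = A + 0, so A = 14.
Conserve atomic number: 6 = Z − 1, so Z = 7.
Z = 7 is nitrogen, so the species is ^14_7 N.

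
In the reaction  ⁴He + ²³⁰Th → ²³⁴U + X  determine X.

gamma ray

Conserve mass number: 4 + 230 = 234 + A, so A = 0.
Conserve atomic number: 2 + 90 = 92 + Z, so Z = 0.
A = 0 and Z = 0 is γ — a gamma ray.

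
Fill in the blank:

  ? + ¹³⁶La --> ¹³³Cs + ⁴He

neutron

Conserve mass number: A + 136 = 133 + 4, so A = 1.
Conserve atomic number: Z + 57 = 55 + 2, so Z = 0.
A = 1 and Z = 0 is ¹n — a neutron.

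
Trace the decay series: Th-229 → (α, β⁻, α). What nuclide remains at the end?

Fr-221

Start: (A, Z) = (229, 90).
After α: (225, 88).
After β⁻: (225, 89).
After α: (221, 87).
Z = 87 is francium.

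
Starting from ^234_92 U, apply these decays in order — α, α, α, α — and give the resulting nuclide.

Po-218

Start: (A, Z) = (234, 92).
After α: (230, 90).
After α: (226, 88).
After α: (222, 86).
After α: (218, 84).
Z = 84 is polonium.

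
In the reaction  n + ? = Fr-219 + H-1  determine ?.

Conserve mass number: 1 + A = 219 + 1, so A = 219.
Conserve atomic number: 0 + Z = 87 + 1, so Z = 88.
Z = 88 is radium, so the species is Ra-219.

Ra-219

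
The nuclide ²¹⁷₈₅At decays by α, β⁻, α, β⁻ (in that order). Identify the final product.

Start: (A, Z) = (217, 85).
After α: (213, 83).
After β⁻: (213, 84).
After α: (209, 82).
After β⁻: (209, 83).
Z = 83 is bismuth.

Bi-209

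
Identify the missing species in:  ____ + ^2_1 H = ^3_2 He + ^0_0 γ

proton

Conserve mass number: A + 2 = 3 + 0, so A = 1.
Conserve atomic number: Z + 1 = 2 + 0, so Z = 1.
A = 1 and Z = 1 is ^1_1 H — a proton.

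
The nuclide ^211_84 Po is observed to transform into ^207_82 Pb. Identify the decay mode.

ΔA = 207 − 211 = -4; ΔZ = 82 − 84 = -2.
A drops by 4 and Z drops by 2 — the signature of alpha emission.

alpha decay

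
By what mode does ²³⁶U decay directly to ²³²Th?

ΔA = 232 − 236 = -4; ΔZ = 90 − 92 = -2.
A drops by 4 and Z drops by 2 — the signature of alpha emission.

alpha decay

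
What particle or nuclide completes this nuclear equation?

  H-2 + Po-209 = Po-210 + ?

Conserve mass number: 2 + 209 = 210 + A, so A = 1.
Conserve atomic number: 1 + 84 = 84 + Z, so Z = 1.
A = 1 and Z = 1 is H-1 — a proton.

proton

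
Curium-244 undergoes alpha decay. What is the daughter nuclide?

Alpha decay: mass number changes by -4, atomic number by -2.
A: 244 − 4 = 240; Z: 96 − 2 = 94.
Z = 94 is plutonium, so the daughter is plutonium-240.

Pu-240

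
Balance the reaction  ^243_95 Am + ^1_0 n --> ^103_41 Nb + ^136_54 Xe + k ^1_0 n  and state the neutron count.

Conserve mass number: 244 = 103 + 136 + k, so k = 244 − 239 = 5.
Check atomic number: 95 = 41 + 54 + 0 = 95. ✓

5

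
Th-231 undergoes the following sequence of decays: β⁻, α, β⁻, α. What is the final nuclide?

Start: (A, Z) = (231, 90).
After β⁻: (231, 91).
After α: (227, 89).
After β⁻: (227, 90).
After α: (223, 88).
Z = 88 is radium.

Ra-223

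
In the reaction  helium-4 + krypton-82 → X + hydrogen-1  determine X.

Conserve mass number: 4 + 82 = A + 1, so A = 85.
Conserve atomic number: 2 + 36 = Z + 1, so Z = 37.
Z = 37 is rubidium, so the species is rubidium-85.

Rb-85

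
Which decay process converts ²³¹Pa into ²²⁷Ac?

alpha decay

ΔA = 227 − 231 = -4; ΔZ = 89 − 91 = -2.
A drops by 4 and Z drops by 2 — the signature of alpha emission.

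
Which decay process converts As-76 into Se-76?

ΔA = 76 − 76 = 0; ΔZ = 34 − 33 = +1.
A is unchanged and Z rises by 1 — a neutron has become a proton (β⁻ decay).

beta-minus decay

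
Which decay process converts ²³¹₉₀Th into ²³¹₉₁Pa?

beta-minus decay

ΔA = 231 − 231 = 0; ΔZ = 91 − 90 = +1.
A is unchanged and Z rises by 1 — a neutron has become a proton (β⁻ decay).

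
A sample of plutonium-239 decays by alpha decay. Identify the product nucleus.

Alpha decay: mass number changes by -4, atomic number by -2.
A: 239 − 4 = 235; Z: 94 − 2 = 92.
Z = 92 is uranium, so the daughter is uranium-235.

U-235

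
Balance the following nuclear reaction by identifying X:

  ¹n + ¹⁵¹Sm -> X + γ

Sm-152

Conserve mass number: 1 + 151 = A + 0, so A = 152.
Conserve atomic number: 0 + 62 = Z + 0, so Z = 62.
Z = 62 is samarium, so the species is ¹⁵²Sm.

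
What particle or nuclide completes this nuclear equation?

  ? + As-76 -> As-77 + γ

neutron

Conserve mass number: A + 76 = 77 + 0, so A = 1.
Conserve atomic number: Z + 33 = 33 + 0, so Z = 0.
A = 1 and Z = 0 is n — a neutron.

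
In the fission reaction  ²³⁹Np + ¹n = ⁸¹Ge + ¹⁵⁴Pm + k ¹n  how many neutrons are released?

Conserve mass number: 240 = 81 + 154 + k, so k = 240 − 235 = 5.
Check atomic number: 93 = 32 + 61 + 0 = 93. ✓

5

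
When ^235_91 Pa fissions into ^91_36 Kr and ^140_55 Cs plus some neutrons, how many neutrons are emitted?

Conserve mass number: 235 = 91 + 140 + k, so k = 235 − 231 = 4.
Check atomic number: 91 = 36 + 55 + 0 = 91. ✓

4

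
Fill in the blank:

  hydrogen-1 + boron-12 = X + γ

C-13

Conserve mass number: 1 + 12 = A + 0, so A = 13.
Conserve atomic number: 1 + 5 = Z + 0, so Z = 6.
Z = 6 is carbon, so the species is carbon-13.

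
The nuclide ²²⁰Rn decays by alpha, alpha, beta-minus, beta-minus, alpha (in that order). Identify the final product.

Pb-208

Start: (A, Z) = (220, 86).
After α: (216, 84).
After α: (212, 82).
After β⁻: (212, 83).
After β⁻: (212, 84).
After α: (208, 82).
Z = 82 is lead.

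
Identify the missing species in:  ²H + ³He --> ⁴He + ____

proton

Conserve mass number: 2 + 3 = 4 + A, so A = 1.
Conserve atomic number: 1 + 2 = 2 + Z, so Z = 1.
A = 1 and Z = 1 is ¹H — a proton.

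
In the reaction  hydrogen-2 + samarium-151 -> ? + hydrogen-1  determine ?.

Conserve mass number: 2 + 151 = A + 1, so A = 152.
Conserve atomic number: 1 + 62 = Z + 1, so Z = 62.
Z = 62 is samarium, so the species is samarium-152.

Sm-152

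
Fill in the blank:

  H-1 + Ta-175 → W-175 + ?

neutron

Conserve mass number: 1 + 175 = 175 + A, so A = 1.
Conserve atomic number: 1 + 73 = 74 + Z, so Z = 0.
A = 1 and Z = 0 is n — a neutron.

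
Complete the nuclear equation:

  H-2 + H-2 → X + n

Conserve mass number: 2 + 2 = A + 1, so A = 3.
Conserve atomic number: 1 + 1 = Z + 0, so Z = 2.
Z = 2 is helium, so the species is He-3.

He-3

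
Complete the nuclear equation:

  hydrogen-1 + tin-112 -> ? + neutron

Sb-112

Conserve mass number: 1 + 112 = A + 1, so A = 112.
Conserve atomic number: 1 + 50 = Z + 0, so Z = 51.
Z = 51 is antimony, so the species is antimony-112.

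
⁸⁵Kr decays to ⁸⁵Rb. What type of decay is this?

beta-minus decay

ΔA = 85 − 85 = 0; ΔZ = 37 − 36 = +1.
A is unchanged and Z rises by 1 — a neutron has become a proton (β⁻ decay).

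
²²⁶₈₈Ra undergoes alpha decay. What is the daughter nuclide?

Alpha decay: mass number changes by -4, atomic number by -2.
A: 226 − 4 = 222; Z: 88 − 2 = 86.
Z = 86 is radon, so the daughter is ²²²₈₆Rn.

Rn-222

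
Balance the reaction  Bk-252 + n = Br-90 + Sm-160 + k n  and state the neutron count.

Conserve mass number: 253 = 90 + 160 + k, so k = 253 − 250 = 3.
Check atomic number: 97 = 35 + 62 + 0 = 97. ✓

3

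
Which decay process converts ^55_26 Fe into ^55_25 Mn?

ΔA = 55 − 55 = 0; ΔZ = 25 − 26 = -1.
A is unchanged and Z drops by 1 — a proton has become a neutron (β⁺ emission or electron capture).

beta-plus decay or electron capture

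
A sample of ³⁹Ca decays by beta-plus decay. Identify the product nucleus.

K-39

Beta-plus decay: mass number changes by +0, atomic number by -1.
A: 39 = 39; Z: 20 − 1 = 19.
Z = 19 is potassium, so the daughter is ³⁹K.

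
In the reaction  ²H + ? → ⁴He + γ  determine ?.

Conserve mass number: 2 + A = 4 + 0, so A = 2.
Conserve atomic number: 1 + Z = 2 + 0, so Z = 1.
A = 2 and Z = 1 is ²H — a deuteron.

deuteron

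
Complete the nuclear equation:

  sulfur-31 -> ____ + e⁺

P-31

Conserve mass number: 31 = A + 0, so A = 31.
Conserve atomic number: 16 = Z + 1, so Z = 15.
Z = 15 is phosphorus, so the species is phosphorus-31.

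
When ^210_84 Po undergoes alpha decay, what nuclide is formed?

Pb-206

Alpha decay: mass number changes by -4, atomic number by -2.
A: 210 − 4 = 206; Z: 84 − 2 = 82.
Z = 82 is lead, so the daughter is ^206_82 Pb.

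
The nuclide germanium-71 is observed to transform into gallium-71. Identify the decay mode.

beta-plus decay or electron capture

ΔA = 71 − 71 = 0; ΔZ = 31 − 32 = -1.
A is unchanged and Z drops by 1 — a proton has become a neutron (β⁺ emission or electron capture).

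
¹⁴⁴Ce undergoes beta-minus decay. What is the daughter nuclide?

Beta-minus decay: mass number changes by +0, atomic number by +1.
A: 144 = 144; Z: 58 + 1 = 59.
Z = 59 is praseodymium, so the daughter is ¹⁴⁴Pr.

Pr-144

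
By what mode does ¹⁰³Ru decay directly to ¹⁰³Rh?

beta-minus decay

ΔA = 103 − 103 = 0; ΔZ = 45 − 44 = +1.
A is unchanged and Z rises by 1 — a neutron has become a proton (β⁻ decay).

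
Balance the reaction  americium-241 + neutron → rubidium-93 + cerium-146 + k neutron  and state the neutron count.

Conserve mass number: 242 = 93 + 146 + k, so k = 242 − 239 = 3.
Check atomic number: 95 = 37 + 58 + 0 = 95. ✓

3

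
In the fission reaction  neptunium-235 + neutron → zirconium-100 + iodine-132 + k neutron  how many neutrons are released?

Conserve mass number: 236 = 100 + 132 + k, so k = 236 − 232 = 4.
Check atomic number: 93 = 40 + 53 + 0 = 93. ✓

4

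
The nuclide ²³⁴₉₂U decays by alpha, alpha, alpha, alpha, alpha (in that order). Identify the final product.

Pb-214

Start: (A, Z) = (234, 92).
After α: (230, 90).
After α: (226, 88).
After α: (222, 86).
After α: (218, 84).
After α: (214, 82).
Z = 82 is lead.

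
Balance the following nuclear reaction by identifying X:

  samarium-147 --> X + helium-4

Conserve mass number: 147 = A + 4, so A = 143.
Conserve atomic number: 62 = Z + 2, so Z = 60.
Z = 60 is neodymium, so the species is neodymium-143.

Nd-143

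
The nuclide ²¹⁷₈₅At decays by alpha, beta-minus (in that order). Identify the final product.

Po-213

Start: (A, Z) = (217, 85).
After α: (213, 83).
After β⁻: (213, 84).
Z = 84 is polonium.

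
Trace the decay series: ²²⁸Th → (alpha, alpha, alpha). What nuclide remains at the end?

Po-216

Start: (A, Z) = (228, 90).
After α: (224, 88).
After α: (220, 86).
After α: (216, 84).
Z = 84 is polonium.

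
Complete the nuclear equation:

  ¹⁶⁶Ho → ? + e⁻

Er-166

Conserve mass number: 166 = A + 0, so A = 166.
Conserve atomic number: 67 = Z − 1, so Z = 68.
Z = 68 is erbium, so the species is ¹⁶⁶Er.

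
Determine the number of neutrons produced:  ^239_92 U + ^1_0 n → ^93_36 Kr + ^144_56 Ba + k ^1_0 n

3

Conserve mass number: 240 = 93 + 144 + k, so k = 240 − 237 = 3.
Check atomic number: 92 = 36 + 56 + 0 = 92. ✓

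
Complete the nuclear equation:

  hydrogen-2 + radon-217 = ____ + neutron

Fr-218

Conserve mass number: 2 + 217 = A + 1, so A = 218.
Conserve atomic number: 1 + 86 = Z + 0, so Z = 87.
Z = 87 is francium, so the species is francium-218.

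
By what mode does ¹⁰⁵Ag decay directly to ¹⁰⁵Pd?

ΔA = 105 − 105 = 0; ΔZ = 46 − 47 = -1.
A is unchanged and Z drops by 1 — a proton has become a neutron (β⁺ emission or electron capture).

beta-plus decay or electron capture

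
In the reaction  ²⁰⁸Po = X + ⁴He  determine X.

Pb-204

Conserve mass number: 208 = A + 4, so A = 204.
Conserve atomic number: 84 = Z + 2, so Z = 82.
Z = 82 is lead, so the species is ²⁰⁴Pb.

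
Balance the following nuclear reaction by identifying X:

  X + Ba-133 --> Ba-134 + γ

Conserve mass number: A + 133 = 134 + 0, so A = 1.
Conserve atomic number: Z + 56 = 56 + 0, so Z = 0.
A = 1 and Z = 0 is n — a neutron.

neutron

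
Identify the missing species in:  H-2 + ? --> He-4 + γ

deuteron

Conserve mass number: 2 + A = 4 + 0, so A = 2.
Conserve atomic number: 1 + Z = 2 + 0, so Z = 1.
A = 2 and Z = 1 is H-2 — a deuteron.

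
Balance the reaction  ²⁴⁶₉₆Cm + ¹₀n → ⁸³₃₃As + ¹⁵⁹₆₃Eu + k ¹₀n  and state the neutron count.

Conserve mass number: 247 = 83 + 159 + k, so k = 247 − 242 = 5.
Check atomic number: 96 = 33 + 63 + 0 = 96. ✓

5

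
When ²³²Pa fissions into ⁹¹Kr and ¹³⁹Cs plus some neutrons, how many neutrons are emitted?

Conserve mass number: 232 = 91 + 139 + k, so k = 232 − 230 = 2.
Check atomic number: 91 = 36 + 55 + 0 = 91. ✓

2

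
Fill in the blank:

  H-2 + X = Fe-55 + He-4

Co-57

Conserve mass number: 2 + A = 55 + 4, so A = 57.
Conserve atomic number: 1 + Z = 26 + 2, so Z = 27.
Z = 27 is cobalt, so the species is Co-57.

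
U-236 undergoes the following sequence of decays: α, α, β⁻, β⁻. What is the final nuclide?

Start: (A, Z) = (236, 92).
After α: (232, 90).
After α: (228, 88).
After β⁻: (228, 89).
After β⁻: (228, 90).
Z = 90 is thorium.

Th-228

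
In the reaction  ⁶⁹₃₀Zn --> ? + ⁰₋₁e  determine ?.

Conserve mass number: 69 = A + 0, so A = 69.
Conserve atomic number: 30 = Z − 1, so Z = 31.
Z = 31 is gallium, so the species is ⁶⁹₃₁Ga.

Ga-69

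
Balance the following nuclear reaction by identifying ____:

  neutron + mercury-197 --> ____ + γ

Hg-198

Conserve mass number: 1 + 197 = A + 0, so A = 198.
Conserve atomic number: 0 + 80 = Z + 0, so Z = 80.
Z = 80 is mercury, so the species is mercury-198.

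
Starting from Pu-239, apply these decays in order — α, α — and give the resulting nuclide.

Th-231

Start: (A, Z) = (239, 94).
After α: (235, 92).
After α: (231, 90).
Z = 90 is thorium.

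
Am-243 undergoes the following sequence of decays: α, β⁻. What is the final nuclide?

Pu-239

Start: (A, Z) = (243, 95).
After α: (239, 93).
After β⁻: (239, 94).
Z = 94 is plutonium.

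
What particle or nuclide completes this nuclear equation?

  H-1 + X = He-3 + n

triton

Conserve mass number: 1 + A = 3 + 1, so A = 3.
Conserve atomic number: 1 + Z = 2 + 0, so Z = 1.
A = 3 and Z = 1 is H-3 — a triton.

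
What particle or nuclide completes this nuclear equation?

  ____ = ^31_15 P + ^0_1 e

Conserve mass number: A = 31 + 0, so A = 31.
Conserve atomic number: Z = 15 + 1, so Z = 16.
Z = 16 is sulfur, so the species is ^31_16 S.

S-31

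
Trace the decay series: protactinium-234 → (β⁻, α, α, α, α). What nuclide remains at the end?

Po-218

Start: (A, Z) = (234, 91).
After β⁻: (234, 92).
After α: (230, 90).
After α: (226, 88).
After α: (222, 86).
After α: (218, 84).
Z = 84 is polonium.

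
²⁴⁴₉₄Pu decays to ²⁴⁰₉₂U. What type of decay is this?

alpha decay

ΔA = 240 − 244 = -4; ΔZ = 92 − 94 = -2.
A drops by 4 and Z drops by 2 — the signature of alpha emission.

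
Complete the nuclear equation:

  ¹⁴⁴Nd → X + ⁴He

Ce-140

Conserve mass number: 144 = A + 4, so A = 140.
Conserve atomic number: 60 = Z + 2, so Z = 58.
Z = 58 is cerium, so the species is ¹⁴⁰Ce.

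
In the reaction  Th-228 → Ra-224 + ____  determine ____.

Conserve mass number: 228 = 224 + A, so A = 4.
Conserve atomic number: 90 = 88 + Z, so Z = 2.
A = 4 and Z = 2 is He-4 — an alpha particle.

alpha particle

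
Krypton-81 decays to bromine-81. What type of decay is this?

beta-plus decay or electron capture

ΔA = 81 − 81 = 0; ΔZ = 35 − 36 = -1.
A is unchanged and Z drops by 1 — a proton has become a neutron (β⁺ emission or electron capture).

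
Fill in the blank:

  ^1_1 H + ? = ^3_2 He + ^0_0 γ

deuteron

Conserve mass number: 1 + A = 3 + 0, so A = 2.
Conserve atomic number: 1 + Z = 2 + 0, so Z = 1.
A = 2 and Z = 1 is ^2_1 H — a deuteron.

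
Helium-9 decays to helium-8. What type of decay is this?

neutron emission

ΔA = 8 − 9 = -1; ΔZ = 2 − 2 = +0.
A drops by 1 with Z unchanged — a neutron was emitted.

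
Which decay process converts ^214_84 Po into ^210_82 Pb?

ΔA = 210 − 214 = -4; ΔZ = 82 − 84 = -2.
A drops by 4 and Z drops by 2 — the signature of alpha emission.

alpha decay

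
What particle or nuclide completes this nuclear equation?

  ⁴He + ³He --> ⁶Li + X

proton

Conserve mass number: 4 + 3 = 6 + A, so A = 1.
Conserve atomic number: 2 + 2 = 3 + Z, so Z = 1.
A = 1 and Z = 1 is ¹H — a proton.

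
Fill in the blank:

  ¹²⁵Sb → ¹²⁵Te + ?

beta-minus particle

Conserve mass number: 125 = 125 + A, so A = 0.
Conserve atomic number: 51 = 52 + Z, so Z = -1.
A = 0 and Z = -1 is e⁻ — a beta-minus particle.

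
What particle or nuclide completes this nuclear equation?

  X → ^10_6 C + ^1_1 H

N-11

Conserve mass number: A = 10 + 1, so A = 11.
Conserve atomic number: Z = 6 + 1, so Z = 7.
Z = 7 is nitrogen, so the species is ^11_7 N.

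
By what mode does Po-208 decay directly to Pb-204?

ΔA = 204 − 208 = -4; ΔZ = 82 − 84 = -2.
A drops by 4 and Z drops by 2 — the signature of alpha emission.

alpha decay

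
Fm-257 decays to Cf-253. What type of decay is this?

ΔA = 253 − 257 = -4; ΔZ = 98 − 100 = -2.
A drops by 4 and Z drops by 2 — the signature of alpha emission.

alpha decay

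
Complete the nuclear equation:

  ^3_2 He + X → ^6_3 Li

Conserve mass number: 3 + A = 6, so A = 3.
Conserve atomic number: 2 + Z = 3, so Z = 1.
A = 3 and Z = 1 is ^3_1 H — a triton.

triton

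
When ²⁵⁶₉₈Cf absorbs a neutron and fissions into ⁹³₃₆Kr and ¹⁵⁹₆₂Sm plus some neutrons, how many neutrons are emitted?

5

Conserve mass number: 257 = 93 + 159 + k, so k = 257 − 252 = 5.
Check atomic number: 98 = 36 + 62 + 0 = 98. ✓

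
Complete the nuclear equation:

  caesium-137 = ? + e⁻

Ba-137

Conserve mass number: 137 = A + 0, so A = 137.
Conserve atomic number: 55 = Z − 1, so Z = 56.
Z = 56 is barium, so the species is barium-137.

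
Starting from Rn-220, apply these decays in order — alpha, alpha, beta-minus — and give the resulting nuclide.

Bi-212

Start: (A, Z) = (220, 86).
After α: (216, 84).
After α: (212, 82).
After β⁻: (212, 83).
Z = 83 is bismuth.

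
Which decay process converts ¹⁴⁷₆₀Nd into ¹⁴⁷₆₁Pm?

beta-minus decay

ΔA = 147 − 147 = 0; ΔZ = 61 − 60 = +1.
A is unchanged and Z rises by 1 — a neutron has become a proton (β⁻ decay).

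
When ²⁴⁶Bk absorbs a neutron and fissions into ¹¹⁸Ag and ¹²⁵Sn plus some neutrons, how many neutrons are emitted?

4

Conserve mass number: 247 = 118 + 125 + k, so k = 247 − 243 = 4.
Check atomic number: 97 = 47 + 50 + 0 = 97. ✓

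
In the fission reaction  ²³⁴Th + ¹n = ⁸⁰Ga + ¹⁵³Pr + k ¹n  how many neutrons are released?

Conserve mass number: 235 = 80 + 153 + k, so k = 235 − 233 = 2.
Check atomic number: 90 = 31 + 59 + 0 = 90. ✓

2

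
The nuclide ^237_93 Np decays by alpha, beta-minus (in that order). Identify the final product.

Start: (A, Z) = (237, 93).
After α: (233, 91).
After β⁻: (233, 92).
Z = 92 is uranium.

U-233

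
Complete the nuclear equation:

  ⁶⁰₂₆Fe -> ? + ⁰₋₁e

Co-60

Conserve mass number: 60 = A + 0, so A = 60.
Conserve atomic number: 26 = Z − 1, so Z = 27.
Z = 27 is cobalt, so the species is ⁶⁰₂₇Co.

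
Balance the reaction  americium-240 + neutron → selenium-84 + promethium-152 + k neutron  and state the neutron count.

Conserve mass number: 241 = 84 + 152 + k, so k = 241 − 236 = 5.
Check atomic number: 95 = 34 + 61 + 0 = 95. ✓

5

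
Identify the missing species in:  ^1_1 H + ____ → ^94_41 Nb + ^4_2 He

Conserve mass number: 1 + A = 94 + 4, so A = 97.
Conserve atomic number: 1 + Z = 41 + 2, so Z = 42.
Z = 42 is molybdenum, so the species is ^97_42 Mo.

Mo-97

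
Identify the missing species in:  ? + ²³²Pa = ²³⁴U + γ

deuteron

Conserve mass number: A + 232 = 234 + 0, so A = 2.
Conserve atomic number: Z + 91 = 92 + 0, so Z = 1.
A = 2 and Z = 1 is ²H — a deuteron.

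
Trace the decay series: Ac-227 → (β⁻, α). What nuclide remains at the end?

Start: (A, Z) = (227, 89).
After β⁻: (227, 90).
After α: (223, 88).
Z = 88 is radium.

Ra-223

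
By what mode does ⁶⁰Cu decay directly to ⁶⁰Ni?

ΔA = 60 − 60 = 0; ΔZ = 28 − 29 = -1.
A is unchanged and Z drops by 1 — a proton has become a neutron (β⁺ emission or electron capture).

beta-plus decay or electron capture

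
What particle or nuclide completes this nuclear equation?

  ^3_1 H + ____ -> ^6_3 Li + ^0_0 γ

He-3

Conserve mass number: 3 + A = 6 + 0, so A = 3.
Conserve atomic number: 1 + Z = 3 + 0, so Z = 2.
Z = 2 is helium, so the species is ^3_2 He.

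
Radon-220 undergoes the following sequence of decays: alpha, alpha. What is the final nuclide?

Pb-212

Start: (A, Z) = (220, 86).
After α: (216, 84).
After α: (212, 82).
Z = 82 is lead.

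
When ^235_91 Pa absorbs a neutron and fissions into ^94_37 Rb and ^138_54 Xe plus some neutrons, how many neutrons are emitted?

Conserve mass number: 236 = 94 + 138 + k, so k = 236 − 232 = 4.
Check atomic number: 91 = 37 + 54 + 0 = 91. ✓

4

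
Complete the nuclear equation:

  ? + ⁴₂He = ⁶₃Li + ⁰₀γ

Conserve mass number: A + 4 = 6 + 0, so A = 2.
Conserve atomic number: Z + 2 = 3 + 0, so Z = 1.
A = 2 and Z = 1 is ²₁H — a deuteron.

deuteron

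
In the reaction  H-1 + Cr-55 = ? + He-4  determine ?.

V-52

Conserve mass number: 1 + 55 = A + 4, so A = 52.
Conserve atomic number: 1 + 24 = Z + 2, so Z = 23.
Z = 23 is vanadium, so the species is V-52.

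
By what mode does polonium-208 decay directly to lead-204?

ΔA = 204 − 208 = -4; ΔZ = 82 − 84 = -2.
A drops by 4 and Z drops by 2 — the signature of alpha emission.

alpha decay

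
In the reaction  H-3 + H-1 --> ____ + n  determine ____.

He-3

Conserve mass number: 3 + 1 = A + 1, so A = 3.
Conserve atomic number: 1 + 1 = Z + 0, so Z = 2.
Z = 2 is helium, so the species is He-3.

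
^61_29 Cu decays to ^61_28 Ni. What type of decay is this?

beta-plus decay or electron capture

ΔA = 61 − 61 = 0; ΔZ = 28 − 29 = -1.
A is unchanged and Z drops by 1 — a proton has become a neutron (β⁺ emission or electron capture).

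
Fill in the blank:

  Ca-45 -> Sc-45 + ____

beta-minus particle

Conserve mass number: 45 = 45 + A, so A = 0.
Conserve atomic number: 20 = 21 + Z, so Z = -1.
A = 0 and Z = -1 is e⁻ — a beta-minus particle.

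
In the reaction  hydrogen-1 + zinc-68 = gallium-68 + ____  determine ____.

Conserve mass number: 1 + 68 = 68 + A, so A = 1.
Conserve atomic number: 1 + 30 = 31 + Z, so Z = 0.
A = 1 and Z = 0 is neutron — a neutron.

neutron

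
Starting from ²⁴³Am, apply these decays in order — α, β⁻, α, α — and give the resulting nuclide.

Th-231

Start: (A, Z) = (243, 95).
After α: (239, 93).
After β⁻: (239, 94).
After α: (235, 92).
After α: (231, 90).
Z = 90 is thorium.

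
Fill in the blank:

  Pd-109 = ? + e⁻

Ag-109

Conserve mass number: 109 = A + 0, so A = 109.
Conserve atomic number: 46 = Z − 1, so Z = 47.
Z = 47 is silver, so the species is Ag-109.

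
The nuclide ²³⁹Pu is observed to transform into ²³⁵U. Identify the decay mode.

ΔA = 235 − 239 = -4; ΔZ = 92 − 94 = -2.
A drops by 4 and Z drops by 2 — the signature of alpha emission.

alpha decay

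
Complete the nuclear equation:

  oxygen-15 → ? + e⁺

Conserve mass number: 15 = A + 0, so A = 15.
Conserve atomic number: 8 = Z + 1, so Z = 7.
Z = 7 is nitrogen, so the species is nitrogen-15.

N-15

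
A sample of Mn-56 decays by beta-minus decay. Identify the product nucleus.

Fe-56

Beta-minus decay: mass number changes by +0, atomic number by +1.
A: 56 = 56; Z: 25 + 1 = 26.
Z = 26 is iron, so the daughter is Fe-56.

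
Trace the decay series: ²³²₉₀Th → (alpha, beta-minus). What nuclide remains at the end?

Start: (A, Z) = (232, 90).
After α: (228, 88).
After β⁻: (228, 89).
Z = 89 is actinium.

Ac-228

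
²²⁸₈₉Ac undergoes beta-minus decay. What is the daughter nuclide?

Beta-minus decay: mass number changes by +0, atomic number by +1.
A: 228 = 228; Z: 89 + 1 = 90.
Z = 90 is thorium, so the daughter is ²²⁸₉₀Th.

Th-228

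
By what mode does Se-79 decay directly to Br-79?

beta-minus decay

ΔA = 79 − 79 = 0; ΔZ = 35 − 34 = +1.
A is unchanged and Z rises by 1 — a neutron has become a proton (β⁻ decay).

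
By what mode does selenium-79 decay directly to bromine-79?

ΔA = 79 − 79 = 0; ΔZ = 35 − 34 = +1.
A is unchanged and Z rises by 1 — a neutron has become a proton (β⁻ decay).

beta-minus decay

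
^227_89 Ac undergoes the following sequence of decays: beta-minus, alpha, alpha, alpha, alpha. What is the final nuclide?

Start: (A, Z) = (227, 89).
After β⁻: (227, 90).
After α: (223, 88).
After α: (219, 86).
After α: (215, 84).
After α: (211, 82).
Z = 82 is lead.

Pb-211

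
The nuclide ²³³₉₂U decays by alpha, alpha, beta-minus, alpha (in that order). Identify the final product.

Fr-221

Start: (A, Z) = (233, 92).
After α: (229, 90).
After α: (225, 88).
After β⁻: (225, 89).
After α: (221, 87).
Z = 87 is francium.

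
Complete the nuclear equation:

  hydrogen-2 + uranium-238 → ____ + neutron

Conserve mass number: 2 + 238 = A + 1, so A = 239.
Conserve atomic number: 1 + 92 = Z + 0, so Z = 93.
Z = 93 is neptunium, so the species is neptunium-239.

Np-239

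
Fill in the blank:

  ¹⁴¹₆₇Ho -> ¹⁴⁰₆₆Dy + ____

Conserve mass number: 141 = 140 + A, so A = 1.
Conserve atomic number: 67 = 66 + Z, so Z = 1.
A = 1 and Z = 1 is ¹₁H — a proton.

proton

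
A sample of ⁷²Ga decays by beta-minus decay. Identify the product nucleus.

Ge-72

Beta-minus decay: mass number changes by +0, atomic number by +1.
A: 72 = 72; Z: 31 + 1 = 32.
Z = 32 is germanium, so the daughter is ⁷²Ge.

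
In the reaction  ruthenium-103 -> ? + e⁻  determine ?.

Rh-103

Conserve mass number: 103 = A + 0, so A = 103.
Conserve atomic number: 44 = Z − 1, so Z = 45.
Z = 45 is rhodium, so the species is rhodium-103.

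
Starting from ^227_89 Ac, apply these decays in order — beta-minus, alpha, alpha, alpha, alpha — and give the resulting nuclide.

Start: (A, Z) = (227, 89).
After β⁻: (227, 90).
After α: (223, 88).
After α: (219, 86).
After α: (215, 84).
After α: (211, 82).
Z = 82 is lead.

Pb-211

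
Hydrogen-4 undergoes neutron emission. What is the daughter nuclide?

H-3

Neutron emission: mass number changes by -1, atomic number by +0.
A: 4 − 1 = 3; Z: 1 = 1.
Z = 1 is hydrogen, so the daughter is hydrogen-3.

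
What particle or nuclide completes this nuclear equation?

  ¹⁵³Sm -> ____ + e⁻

Eu-153

Conserve mass number: 153 = A + 0, so A = 153.
Conserve atomic number: 62 = Z − 1, so Z = 63.
Z = 63 is europium, so the species is ¹⁵³Eu.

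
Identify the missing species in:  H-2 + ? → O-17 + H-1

Conserve mass number: 2 + A = 17 + 1, so A = 16.
Conserve atomic number: 1 + Z = 8 + 1, so Z = 8.
Z = 8 is oxygen, so the species is O-16.

O-16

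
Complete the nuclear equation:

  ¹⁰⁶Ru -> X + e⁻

Rh-106

Conserve mass number: 106 = A + 0, so A = 106.
Conserve atomic number: 44 = Z − 1, so Z = 45.
Z = 45 is rhodium, so the species is ¹⁰⁶Rh.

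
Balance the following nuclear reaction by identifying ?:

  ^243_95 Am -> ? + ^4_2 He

Np-239

Conserve mass number: 243 = A + 4, so A = 239.
Conserve atomic number: 95 = Z + 2, so Z = 93.
Z = 93 is neptunium, so the species is ^239_93 Np.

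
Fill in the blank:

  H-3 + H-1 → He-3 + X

Conserve mass number: 3 + 1 = 3 + A, so A = 1.
Conserve atomic number: 1 + 1 = 2 + Z, so Z = 0.
A = 1 and Z = 0 is n — a neutron.

neutron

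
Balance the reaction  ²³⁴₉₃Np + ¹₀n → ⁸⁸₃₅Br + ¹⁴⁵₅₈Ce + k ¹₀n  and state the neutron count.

2

Conserve mass number: 235 = 88 + 145 + k, so k = 235 − 233 = 2.
Check atomic number: 93 = 35 + 58 + 0 = 93. ✓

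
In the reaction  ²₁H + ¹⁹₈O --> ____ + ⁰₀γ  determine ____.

Conserve mass number: 2 + 19 = A + 0, so A = 21.
Conserve atomic number: 1 + 8 = Z + 0, so Z = 9.
Z = 9 is fluorine, so the species is ²¹₉F.

F-21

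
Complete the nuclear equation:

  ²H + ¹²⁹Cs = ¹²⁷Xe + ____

alpha particle

Conserve mass number: 2 + 129 = 127 + A, so A = 4.
Conserve atomic number: 1 + 55 = 54 + Z, so Z = 2.
A = 4 and Z = 2 is ⁴He — an alpha particle.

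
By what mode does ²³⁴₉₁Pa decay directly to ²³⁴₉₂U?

beta-minus decay

ΔA = 234 − 234 = 0; ΔZ = 92 − 91 = +1.
A is unchanged and Z rises by 1 — a neutron has become a proton (β⁻ decay).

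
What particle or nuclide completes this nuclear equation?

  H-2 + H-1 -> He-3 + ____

gamma ray

Conserve mass number: 2 + 1 = 3 + A, so A = 0.
Conserve atomic number: 1 + 1 = 2 + Z, so Z = 0.
A = 0 and Z = 0 is γ — a gamma ray.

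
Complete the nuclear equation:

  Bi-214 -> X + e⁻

Conserve mass number: 214 = A + 0, so A = 214.
Conserve atomic number: 83 = Z − 1, so Z = 84.
Z = 84 is polonium, so the species is Po-214.

Po-214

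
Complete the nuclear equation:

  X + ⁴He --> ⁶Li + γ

deuteron

Conserve mass number: A + 4 = 6 + 0, so A = 2.
Conserve atomic number: Z + 2 = 3 + 0, so Z = 1.
A = 2 and Z = 1 is ²H — a deuteron.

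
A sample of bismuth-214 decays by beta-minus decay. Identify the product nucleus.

Po-214

Beta-minus decay: mass number changes by +0, atomic number by +1.
A: 214 = 214; Z: 83 + 1 = 84.
Z = 84 is polonium, so the daughter is polonium-214.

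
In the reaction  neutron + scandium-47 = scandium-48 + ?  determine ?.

gamma ray

Conserve mass number: 1 + 47 = 48 + A, so A = 0.
Conserve atomic number: 0 + 21 = 21 + Z, so Z = 0.
A = 0 and Z = 0 is γ — a gamma ray.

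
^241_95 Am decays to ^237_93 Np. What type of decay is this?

ΔA = 237 − 241 = -4; ΔZ = 93 − 95 = -2.
A drops by 4 and Z drops by 2 — the signature of alpha emission.

alpha decay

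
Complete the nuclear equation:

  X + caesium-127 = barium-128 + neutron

Conserve mass number: A + 127 = 128 + 1, so A = 2.
Conserve atomic number: Z + 55 = 56 + 0, so Z = 1.
A = 2 and Z = 1 is hydrogen-2 — a deuteron.

deuteron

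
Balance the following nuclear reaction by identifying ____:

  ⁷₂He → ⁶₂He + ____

neutron

Conserve mass number: 7 = 6 + A, so A = 1.
Conserve atomic number: 2 = 2 + Z, so Z = 0.
A = 1 and Z = 0 is ¹₀n — a neutron.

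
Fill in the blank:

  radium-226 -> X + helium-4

Rn-222

Conserve mass number: 226 = A + 4, so A = 222.
Conserve atomic number: 88 = Z + 2, so Z = 86.
Z = 86 is radon, so the species is radon-222.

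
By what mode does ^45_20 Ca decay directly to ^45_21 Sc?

ΔA = 45 − 45 = 0; ΔZ = 21 − 20 = +1.
A is unchanged and Z rises by 1 — a neutron has become a proton (β⁻ decay).

beta-minus decay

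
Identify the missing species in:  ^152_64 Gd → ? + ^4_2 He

Sm-148

Conserve mass number: 152 = A + 4, so A = 148.
Conserve atomic number: 64 = Z + 2, so Z = 62.
Z = 62 is samarium, so the species is ^148_62 Sm.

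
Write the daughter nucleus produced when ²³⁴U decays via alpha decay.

Alpha decay: mass number changes by -4, atomic number by -2.
A: 234 − 4 = 230; Z: 92 − 2 = 90.
Z = 90 is thorium, so the daughter is ²³⁰Th.

Th-230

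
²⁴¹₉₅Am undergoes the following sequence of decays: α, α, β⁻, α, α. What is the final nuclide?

Start: (A, Z) = (241, 95).
After α: (237, 93).
After α: (233, 91).
After β⁻: (233, 92).
After α: (229, 90).
After α: (225, 88).
Z = 88 is radium.

Ra-225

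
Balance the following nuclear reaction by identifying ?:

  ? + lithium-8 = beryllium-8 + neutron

Conserve mass number: A + 8 = 8 + 1, so A = 1.
Conserve atomic number: Z + 3 = 4 + 0, so Z = 1.
A = 1 and Z = 1 is hydrogen-1 — a proton.

proton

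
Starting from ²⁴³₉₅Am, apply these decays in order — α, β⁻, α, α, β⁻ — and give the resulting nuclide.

Start: (A, Z) = (243, 95).
After α: (239, 93).
After β⁻: (239, 94).
After α: (235, 92).
After α: (231, 90).
After β⁻: (231, 91).
Z = 91 is protactinium.

Pa-231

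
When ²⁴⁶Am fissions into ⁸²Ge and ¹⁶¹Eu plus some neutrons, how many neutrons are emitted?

3

Conserve mass number: 246 = 82 + 161 + k, so k = 246 − 243 = 3.
Check atomic number: 95 = 32 + 63 + 0 = 95. ✓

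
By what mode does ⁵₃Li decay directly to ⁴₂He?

ΔA = 4 − 5 = -1; ΔZ = 2 − 3 = -1.
A drops by 1 and Z drops by 1 — a proton was emitted.

proton emission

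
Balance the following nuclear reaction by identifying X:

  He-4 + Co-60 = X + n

Conserve mass number: 4 + 60 = A + 1, so A = 63.
Conserve atomic number: 2 + 27 = Z + 0, so Z = 29.
Z = 29 is copper, so the species is Cu-63.

Cu-63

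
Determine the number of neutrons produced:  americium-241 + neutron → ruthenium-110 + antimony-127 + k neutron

5

Conserve mass number: 242 = 110 + 127 + k, so k = 242 − 237 = 5.
Check atomic number: 95 = 44 + 51 + 0 = 95. ✓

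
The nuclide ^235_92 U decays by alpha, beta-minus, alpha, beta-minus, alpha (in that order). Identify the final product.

Start: (A, Z) = (235, 92).
After α: (231, 90).
After β⁻: (231, 91).
After α: (227, 89).
After β⁻: (227, 90).
After α: (223, 88).
Z = 88 is radium.

Ra-223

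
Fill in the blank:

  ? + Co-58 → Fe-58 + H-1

Conserve mass number: A + 58 = 58 + 1, so A = 1.
Conserve atomic number: Z + 27 = 26 + 1, so Z = 0.
A = 1 and Z = 0 is n — a neutron.

neutron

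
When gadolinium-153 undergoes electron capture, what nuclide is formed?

Eu-153

Electron capture: mass number changes by +0, atomic number by -1.
A: 153 = 153; Z: 64 − 1 = 63.
Z = 63 is europium, so the daughter is europium-153.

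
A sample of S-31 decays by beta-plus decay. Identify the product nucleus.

P-31

Beta-plus decay: mass number changes by +0, atomic number by -1.
A: 31 = 31; Z: 16 − 1 = 15.
Z = 15 is phosphorus, so the daughter is P-31.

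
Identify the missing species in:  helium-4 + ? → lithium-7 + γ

Conserve mass number: 4 + A = 7 + 0, so A = 3.
Conserve atomic number: 2 + Z = 3 + 0, so Z = 1.
A = 3 and Z = 1 is hydrogen-3 — a triton.

triton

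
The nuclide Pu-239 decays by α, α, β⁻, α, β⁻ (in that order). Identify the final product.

Th-227

Start: (A, Z) = (239, 94).
After α: (235, 92).
After α: (231, 90).
After β⁻: (231, 91).
After α: (227, 89).
After β⁻: (227, 90).
Z = 90 is thorium.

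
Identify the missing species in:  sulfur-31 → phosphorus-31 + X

Conserve mass number: 31 = 31 + A, so A = 0.
Conserve atomic number: 16 = 15 + Z, so Z = 1.
A = 0 and Z = 1 is e⁺ — a positron.

positron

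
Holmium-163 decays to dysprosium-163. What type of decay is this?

ΔA = 163 − 163 = 0; ΔZ = 66 − 67 = -1.
A is unchanged and Z drops by 1 — a proton has become a neutron (β⁺ emission or electron capture).

beta-plus decay or electron capture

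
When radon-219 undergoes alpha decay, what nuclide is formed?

Alpha decay: mass number changes by -4, atomic number by -2.
A: 219 − 4 = 215; Z: 86 − 2 = 84.
Z = 84 is polonium, so the daughter is polonium-215.

Po-215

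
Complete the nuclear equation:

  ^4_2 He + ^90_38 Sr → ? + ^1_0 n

Conserve mass number: 4 + 90 = A + 1, so A = 93.
Conserve atomic number: 2 + 38 = Z + 0, so Z = 40.
Z = 40 is zirconium, so the species is ^93_40 Zr.

Zr-93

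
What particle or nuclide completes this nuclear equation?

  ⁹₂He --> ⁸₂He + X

Conserve mass number: 9 = 8 + A, so A = 1.
Conserve atomic number: 2 = 2 + Z, so Z = 0.
A = 1 and Z = 0 is ¹₀n — a neutron.

neutron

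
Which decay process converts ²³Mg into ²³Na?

beta-plus decay or electron capture

ΔA = 23 − 23 = 0; ΔZ = 11 − 12 = -1.
A is unchanged and Z drops by 1 — a proton has become a neutron (β⁺ emission or electron capture).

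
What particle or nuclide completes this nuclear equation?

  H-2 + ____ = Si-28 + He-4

P-30

Conserve mass number: 2 + A = 28 + 4, so A = 30.
Conserve atomic number: 1 + Z = 14 + 2, so Z = 15.
Z = 15 is phosphorus, so the species is P-30.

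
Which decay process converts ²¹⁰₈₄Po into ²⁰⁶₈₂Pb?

ΔA = 206 − 210 = -4; ΔZ = 82 − 84 = -2.
A drops by 4 and Z drops by 2 — the signature of alpha emission.

alpha decay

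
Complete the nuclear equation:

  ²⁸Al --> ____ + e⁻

Si-28

Conserve mass number: 28 = A + 0, so A = 28.
Conserve atomic number: 13 = Z − 1, so Z = 14.
Z = 14 is silicon, so the species is ²⁸Si.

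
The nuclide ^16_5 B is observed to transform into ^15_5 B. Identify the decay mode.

ΔA = 15 − 16 = -1; ΔZ = 5 − 5 = +0.
A drops by 1 with Z unchanged — a neutron was emitted.

neutron emission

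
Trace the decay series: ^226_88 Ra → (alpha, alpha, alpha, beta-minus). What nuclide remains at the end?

Start: (A, Z) = (226, 88).
After α: (222, 86).
After α: (218, 84).
After α: (214, 82).
After β⁻: (214, 83).
Z = 83 is bismuth.

Bi-214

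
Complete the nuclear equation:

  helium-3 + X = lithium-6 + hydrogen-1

alpha particle

Conserve mass number: 3 + A = 6 + 1, so A = 4.
Conserve atomic number: 2 + Z = 3 + 1, so Z = 2.
A = 4 and Z = 2 is helium-4 — an alpha particle.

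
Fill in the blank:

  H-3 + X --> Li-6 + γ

He-3

Conserve mass number: 3 + A = 6 + 0, so A = 3.
Conserve atomic number: 1 + Z = 3 + 0, so Z = 2.
Z = 2 is helium, so the species is He-3.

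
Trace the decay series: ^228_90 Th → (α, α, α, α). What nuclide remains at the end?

Start: (A, Z) = (228, 90).
After α: (224, 88).
After α: (220, 86).
After α: (216, 84).
After α: (212, 82).
Z = 82 is lead.

Pb-212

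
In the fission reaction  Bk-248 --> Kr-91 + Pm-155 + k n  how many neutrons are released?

Conserve mass number: 248 = 91 + 155 + k, so k = 248 − 246 = 2.
Check atomic number: 97 = 36 + 61 + 0 = 97. ✓

2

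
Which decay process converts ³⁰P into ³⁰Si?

ΔA = 30 − 30 = 0; ΔZ = 14 − 15 = -1.
A is unchanged and Z drops by 1 — a proton has become a neutron (β⁺ emission or electron capture).

beta-plus decay or electron capture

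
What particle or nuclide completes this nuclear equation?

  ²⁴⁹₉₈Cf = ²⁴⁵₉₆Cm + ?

alpha particle

Conserve mass number: 249 = 245 + A, so A = 4.
Conserve atomic number: 98 = 96 + Z, so Z = 2.
A = 4 and Z = 2 is ⁴₂He — an alpha particle.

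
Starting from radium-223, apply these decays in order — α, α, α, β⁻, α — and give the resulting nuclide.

Start: (A, Z) = (223, 88).
After α: (219, 86).
After α: (215, 84).
After α: (211, 82).
After β⁻: (211, 83).
After α: (207, 81).
Z = 81 is thallium.

Tl-207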